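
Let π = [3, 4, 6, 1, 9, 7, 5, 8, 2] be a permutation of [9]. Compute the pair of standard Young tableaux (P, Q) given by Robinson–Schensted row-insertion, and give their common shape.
P = [1, 2, 5, 7, 8] / [3, 4] / [6] / [9];  Q = [1, 2, 3, 5, 8] / [4, 6] / [7] / [9];  common shape = (5, 2, 1, 1)

Row-insert the values π_1, π_2, … into P one at a time, bumping the leftmost entry strictly greater than the inserted value down to the next row. The recording tableau Q records, in position (i, j), the step at which that cell was added to P.
  Insert 3 (step 1): P = [3];  Q = [1]
  Insert 4 (step 2): P = [3, 4];  Q = [1, 2]
  Insert 6 (step 3): P = [3, 4, 6];  Q = [1, 2, 3]
  Insert 1 (step 4): P = [1, 4, 6] / [3];  Q = [1, 2, 3] / [4]
  Insert 9 (step 5): P = [1, 4, 6, 9] / [3];  Q = [1, 2, 3, 5] / [4]
  Insert 7 (step 6): P = [1, 4, 6, 7] / [3, 9];  Q = [1, 2, 3, 5] / [4, 6]
  Insert 5 (step 7): P = [1, 4, 5, 7] / [3, 6] / [9];  Q = [1, 2, 3, 5] / [4, 6] / [7]
  Insert 8 (step 8): P = [1, 4, 5, 7, 8] / [3, 6] / [9];  Q = [1, 2, 3, 5, 8] / [4, 6] / [7]
  Insert 2 (step 9): P = [1, 2, 5, 7, 8] / [3, 4] / [6] / [9];  Q = [1, 2, 3, 5, 8] / [4, 6] / [7] / [9]
Final shape: (5, 2, 1, 1).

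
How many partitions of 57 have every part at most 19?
p(57, parts ≤ 19) = 495332

Use the recurrence p(n, m) = p(n, m−1) + p(n−m, m): either the largest part is < m (count p(n, m−1)) or the largest part is exactly m (remove one copy of m, count p(n−m, m)). With p(0, ·) = 1 this gives p(57, parts ≤ 19) = 495332. (By conjugating Young diagrams, this also counts partitions of 57 into at most 19 parts.)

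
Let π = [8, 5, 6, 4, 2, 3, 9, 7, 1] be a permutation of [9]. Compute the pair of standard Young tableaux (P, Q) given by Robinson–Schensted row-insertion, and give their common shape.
P = [1, 3, 7] / [2, 6, 9] / [4] / [5] / [8];  Q = [1, 3, 7] / [2, 6, 8] / [4] / [5] / [9];  common shape = (3, 3, 1, 1, 1)

Row-insert the values π_1, π_2, … into P one at a time, bumping the leftmost entry strictly greater than the inserted value down to the next row. The recording tableau Q records, in position (i, j), the step at which that cell was added to P.
  Insert 8 (step 1): P = [8];  Q = [1]
  Insert 5 (step 2): P = [5] / [8];  Q = [1] / [2]
  Insert 6 (step 3): P = [5, 6] / [8];  Q = [1, 3] / [2]
  Insert 4 (step 4): P = [4, 6] / [5] / [8];  Q = [1, 3] / [2] / [4]
  Insert 2 (step 5): P = [2, 6] / [4] / [5] / [8];  Q = [1, 3] / [2] / [4] / [5]
  Insert 3 (step 6): P = [2, 3] / [4, 6] / [5] / [8];  Q = [1, 3] / [2, 6] / [4] / [5]
  Insert 9 (step 7): P = [2, 3, 9] / [4, 6] / [5] / [8];  Q = [1, 3, 7] / [2, 6] / [4] / [5]
  Insert 7 (step 8): P = [2, 3, 7] / [4, 6, 9] / [5] / [8];  Q = [1, 3, 7] / [2, 6, 8] / [4] / [5]
  Insert 1 (step 9): P = [1, 3, 7] / [2, 6, 9] / [4] / [5] / [8];  Q = [1, 3, 7] / [2, 6, 8] / [4] / [5] / [9]
Final shape: (3, 3, 1, 1, 1).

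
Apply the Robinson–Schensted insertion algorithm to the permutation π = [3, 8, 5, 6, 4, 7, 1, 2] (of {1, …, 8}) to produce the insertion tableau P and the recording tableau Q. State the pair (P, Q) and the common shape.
P = [1, 2, 6, 7] / [3, 4] / [5] / [8];  Q = [1, 2, 4, 6] / [3, 8] / [5] / [7];  common shape = (4, 2, 1, 1)

Row-insert the values π_1, π_2, … into P one at a time, bumping the leftmost entry strictly greater than the inserted value down to the next row. The recording tableau Q records, in position (i, j), the step at which that cell was added to P.
  Insert 3 (step 1): P = [3];  Q = [1]
  Insert 8 (step 2): P = [3, 8];  Q = [1, 2]
  Insert 5 (step 3): P = [3, 5] / [8];  Q = [1, 2] / [3]
  Insert 6 (step 4): P = [3, 5, 6] / [8];  Q = [1, 2, 4] / [3]
  Insert 4 (step 5): P = [3, 4, 6] / [5] / [8];  Q = [1, 2, 4] / [3] / [5]
  Insert 7 (step 6): P = [3, 4, 6, 7] / [5] / [8];  Q = [1, 2, 4, 6] / [3] / [5]
  Insert 1 (step 7): P = [1, 4, 6, 7] / [3] / [5] / [8];  Q = [1, 2, 4, 6] / [3] / [5] / [7]
  Insert 2 (step 8): P = [1, 2, 6, 7] / [3, 4] / [5] / [8];  Q = [1, 2, 4, 6] / [3, 8] / [5] / [7]
Final shape: (4, 2, 1, 1).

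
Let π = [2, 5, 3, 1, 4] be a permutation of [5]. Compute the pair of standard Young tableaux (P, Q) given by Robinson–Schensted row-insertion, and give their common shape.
P = [1, 3, 4] / [2] / [5];  Q = [1, 2, 5] / [3] / [4];  common shape = (3, 1, 1)

Row-insert the values π_1, π_2, … into P one at a time, bumping the leftmost entry strictly greater than the inserted value down to the next row. The recording tableau Q records, in position (i, j), the step at which that cell was added to P.
  Insert 2 (step 1): P = [2];  Q = [1]
  Insert 5 (step 2): P = [2, 5];  Q = [1, 2]
  Insert 3 (step 3): P = [2, 3] / [5];  Q = [1, 2] / [3]
  Insert 1 (step 4): P = [1, 3] / [2] / [5];  Q = [1, 2] / [3] / [4]
  Insert 4 (step 5): P = [1, 3, 4] / [2] / [5];  Q = [1, 2, 5] / [3] / [4]
Final shape: (3, 1, 1).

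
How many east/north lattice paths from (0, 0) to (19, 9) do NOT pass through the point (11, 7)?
Number of paths = 5474820

Total paths from (0, 0) to (19, 9): C(28, 19) = 6906900. Paths through (11, 7): (paths (0, 0) → (11, 7)) × (paths (11, 7) → (19, 9)) = C(18, 11) · C(10, 8) = 31824 · 45 = 1432080. Avoidance count = 6906900 − 1432080 = 5474820.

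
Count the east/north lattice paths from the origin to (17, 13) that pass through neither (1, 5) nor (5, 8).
Number of paths = 108682548

Inclusion–exclusion. Total paths: C(30, 17) = 119759850. Through P₁: C(6, 1)·C(24, 16) = 4412826. Through P₂: C(13, 5)·C(17, 12) = 7963956. Since P₁ is strictly southwest of P₂, a monotone path through both must visit P₁ then P₂; paths through both = C(6, 1)·C(7, 4)·C(17, 12) = 1299480. Avoid both = 119759850 − 4412826 − 7963956 + 1299480 = 108682548.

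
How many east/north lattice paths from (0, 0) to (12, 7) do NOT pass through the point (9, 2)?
Number of paths = 47308

Total paths from (0, 0) to (12, 7): C(19, 12) = 50388. Paths through (9, 2): (paths (0, 0) → (9, 2)) × (paths (9, 2) → (12, 7)) = C(11, 9) · C(8, 3) = 55 · 56 = 3080. Avoidance count = 50388 − 3080 = 47308.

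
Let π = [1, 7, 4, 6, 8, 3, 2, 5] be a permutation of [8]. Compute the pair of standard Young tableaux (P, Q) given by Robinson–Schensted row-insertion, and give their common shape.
P = [1, 2, 5, 8] / [3, 6] / [4] / [7];  Q = [1, 2, 4, 5] / [3, 8] / [6] / [7];  common shape = (4, 2, 1, 1)

Row-insert the values π_1, π_2, … into P one at a time, bumping the leftmost entry strictly greater than the inserted value down to the next row. The recording tableau Q records, in position (i, j), the step at which that cell was added to P.
  Insert 1 (step 1): P = [1];  Q = [1]
  Insert 7 (step 2): P = [1, 7];  Q = [1, 2]
  Insert 4 (step 3): P = [1, 4] / [7];  Q = [1, 2] / [3]
  Insert 6 (step 4): P = [1, 4, 6] / [7];  Q = [1, 2, 4] / [3]
  Insert 8 (step 5): P = [1, 4, 6, 8] / [7];  Q = [1, 2, 4, 5] / [3]
  Insert 3 (step 6): P = [1, 3, 6, 8] / [4] / [7];  Q = [1, 2, 4, 5] / [3] / [6]
  Insert 2 (step 7): P = [1, 2, 6, 8] / [3] / [4] / [7];  Q = [1, 2, 4, 5] / [3] / [6] / [7]
  Insert 5 (step 8): P = [1, 2, 5, 8] / [3, 6] / [4] / [7];  Q = [1, 2, 4, 5] / [3, 8] / [6] / [7]
Final shape: (4, 2, 1, 1).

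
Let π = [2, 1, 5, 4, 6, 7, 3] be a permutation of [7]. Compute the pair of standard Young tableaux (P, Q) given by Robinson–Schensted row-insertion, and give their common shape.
P = [1, 3, 6, 7] / [2, 4] / [5];  Q = [1, 3, 5, 6] / [2, 4] / [7];  common shape = (4, 2, 1)

Row-insert the values π_1, π_2, … into P one at a time, bumping the leftmost entry strictly greater than the inserted value down to the next row. The recording tableau Q records, in position (i, j), the step at which that cell was added to P.
  Insert 2 (step 1): P = [2];  Q = [1]
  Insert 1 (step 2): P = [1] / [2];  Q = [1] / [2]
  Insert 5 (step 3): P = [1, 5] / [2];  Q = [1, 3] / [2]
  Insert 4 (step 4): P = [1, 4] / [2, 5];  Q = [1, 3] / [2, 4]
  Insert 6 (step 5): P = [1, 4, 6] / [2, 5];  Q = [1, 3, 5] / [2, 4]
  Insert 7 (step 6): P = [1, 4, 6, 7] / [2, 5];  Q = [1, 3, 5, 6] / [2, 4]
  Insert 3 (step 7): P = [1, 3, 6, 7] / [2, 4] / [5];  Q = [1, 3, 5, 6] / [2, 4] / [7]
Final shape: (4, 2, 1).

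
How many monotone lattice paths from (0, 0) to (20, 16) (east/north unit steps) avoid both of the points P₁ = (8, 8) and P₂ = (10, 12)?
Number of paths = 5232588614

Inclusion–exclusion. Total paths: C(36, 20) = 7307872110. Through P₁: C(16, 8)·C(20, 12) = 1621233900. Through P₂: C(22, 10)·C(14, 10) = 647292646. Since P₁ is strictly southwest of P₂, a monotone path through both must visit P₁ then P₂; paths through both = C(16, 8)·C(6, 2)·C(14, 10) = 193243050. Avoid both = 7307872110 − 1621233900 − 647292646 + 193243050 = 5232588614.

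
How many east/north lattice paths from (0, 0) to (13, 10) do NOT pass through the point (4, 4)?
Number of paths = 793716

Total paths from (0, 0) to (13, 10): C(23, 13) = 1144066. Paths through (4, 4): (paths (0, 0) → (4, 4)) × (paths (4, 4) → (13, 10)) = C(8, 4) · C(15, 9) = 70 · 5005 = 350350. Avoidance count = 1144066 − 350350 = 793716.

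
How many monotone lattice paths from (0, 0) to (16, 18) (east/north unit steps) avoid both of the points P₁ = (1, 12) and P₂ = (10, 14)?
Number of paths = 1791542388

Inclusion–exclusion. Total paths: C(34, 16) = 2203961430. Through P₁: C(13, 1)·C(21, 15) = 705432. Through P₂: C(24, 10)·C(10, 6) = 411863760. Since P₁ is strictly southwest of P₂, a monotone path through both must visit P₁ then P₂; paths through both = C(13, 1)·C(11, 9)·C(10, 6) = 150150. Avoid both = 2203961430 − 705432 − 411863760 + 150150 = 1791542388.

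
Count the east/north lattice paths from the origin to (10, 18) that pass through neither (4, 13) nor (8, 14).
Number of paths = 7405500

Inclusion–exclusion. Total paths: C(28, 10) = 13123110. Through P₁: C(17, 4)·C(11, 6) = 1099560. Through P₂: C(22, 8)·C(6, 2) = 4796550. Since P₁ is strictly southwest of P₂, a monotone path through both must visit P₁ then P₂; paths through both = C(17, 4)·C(5, 4)·C(6, 2) = 178500. Avoid both = 13123110 − 1099560 − 4796550 + 178500 = 7405500.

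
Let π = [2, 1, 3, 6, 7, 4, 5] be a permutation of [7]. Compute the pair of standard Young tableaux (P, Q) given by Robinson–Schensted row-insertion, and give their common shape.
P = [1, 3, 4, 5] / [2, 6, 7];  Q = [1, 3, 4, 5] / [2, 6, 7];  common shape = (4, 3)

Row-insert the values π_1, π_2, … into P one at a time, bumping the leftmost entry strictly greater than the inserted value down to the next row. The recording tableau Q records, in position (i, j), the step at which that cell was added to P.
  Insert 2 (step 1): P = [2];  Q = [1]
  Insert 1 (step 2): P = [1] / [2];  Q = [1] / [2]
  Insert 3 (step 3): P = [1, 3] / [2];  Q = [1, 3] / [2]
  Insert 6 (step 4): P = [1, 3, 6] / [2];  Q = [1, 3, 4] / [2]
  Insert 7 (step 5): P = [1, 3, 6, 7] / [2];  Q = [1, 3, 4, 5] / [2]
  Insert 4 (step 6): P = [1, 3, 4, 7] / [2, 6];  Q = [1, 3, 4, 5] / [2, 6]
  Insert 5 (step 7): P = [1, 3, 4, 5] / [2, 6, 7];  Q = [1, 3, 4, 5] / [2, 6, 7]
Final shape: (4, 3).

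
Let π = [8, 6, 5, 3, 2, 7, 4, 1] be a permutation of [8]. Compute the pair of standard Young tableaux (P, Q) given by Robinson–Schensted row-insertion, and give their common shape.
P = [1, 4] / [2, 7] / [3] / [5] / [6] / [8];  Q = [1, 6] / [2, 7] / [3] / [4] / [5] / [8];  common shape = (2, 2, 1, 1, 1, 1)

Row-insert the values π_1, π_2, … into P one at a time, bumping the leftmost entry strictly greater than the inserted value down to the next row. The recording tableau Q records, in position (i, j), the step at which that cell was added to P.
  Insert 8 (step 1): P = [8];  Q = [1]
  Insert 6 (step 2): P = [6] / [8];  Q = [1] / [2]
  Insert 5 (step 3): P = [5] / [6] / [8];  Q = [1] / [2] / [3]
  Insert 3 (step 4): P = [3] / [5] / [6] / [8];  Q = [1] / [2] / [3] / [4]
  Insert 2 (step 5): P = [2] / [3] / [5] / [6] / [8];  Q = [1] / [2] / [3] / [4] / [5]
  Insert 7 (step 6): P = [2, 7] / [3] / [5] / [6] / [8];  Q = [1, 6] / [2] / [3] / [4] / [5]
  Insert 4 (step 7): P = [2, 4] / [3, 7] / [5] / [6] / [8];  Q = [1, 6] / [2, 7] / [3] / [4] / [5]
  Insert 1 (step 8): P = [1, 4] / [2, 7] / [3] / [5] / [6] / [8];  Q = [1, 6] / [2, 7] / [3] / [4] / [5] / [8]
Final shape: (2, 2, 1, 1, 1, 1).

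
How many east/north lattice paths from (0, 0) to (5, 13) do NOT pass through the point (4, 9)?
Number of paths = 4993

Total paths from (0, 0) to (5, 13): C(18, 5) = 8568. Paths through (4, 9): (paths (0, 0) → (4, 9)) × (paths (4, 9) → (5, 13)) = C(13, 4) · C(5, 1) = 715 · 5 = 3575. Avoidance count = 8568 − 3575 = 4993.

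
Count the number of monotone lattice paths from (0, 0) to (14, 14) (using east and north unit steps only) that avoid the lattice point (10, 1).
Number of paths = 40090420

Total paths from (0, 0) to (14, 14): C(28, 14) = 40116600. Paths through (10, 1): (paths (0, 0) → (10, 1)) × (paths (10, 1) → (14, 14)) = C(11, 10) · C(17, 4) = 11 · 2380 = 26180. Avoidance count = 40116600 − 26180 = 40090420.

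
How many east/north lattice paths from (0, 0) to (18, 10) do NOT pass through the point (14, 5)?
Number of paths = 11657982

Total paths from (0, 0) to (18, 10): C(28, 18) = 13123110. Paths through (14, 5): (paths (0, 0) → (14, 5)) × (paths (14, 5) → (18, 10)) = C(19, 14) · C(9, 4) = 11628 · 126 = 1465128. Avoidance count = 13123110 − 1465128 = 11657982.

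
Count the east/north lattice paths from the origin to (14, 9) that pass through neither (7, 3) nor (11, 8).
Number of paths = 369422

Inclusion–exclusion. Total paths: C(23, 14) = 817190. Through P₁: C(10, 7)·C(13, 7) = 205920. Through P₂: C(19, 11)·C(4, 3) = 302328. Since P₁ is strictly southwest of P₂, a monotone path through both must visit P₁ then P₂; paths through both = C(10, 7)·C(9, 4)·C(4, 3) = 60480. Avoid both = 817190 − 205920 − 302328 + 60480 = 369422.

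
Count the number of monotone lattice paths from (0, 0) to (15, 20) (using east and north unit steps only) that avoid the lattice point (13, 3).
Number of paths = 3247847400

Total paths from (0, 0) to (15, 20): C(35, 15) = 3247943160. Paths through (13, 3): (paths (0, 0) → (13, 3)) × (paths (13, 3) → (15, 20)) = C(16, 13) · C(19, 2) = 560 · 171 = 95760. Avoidance count = 3247943160 − 95760 = 3247847400.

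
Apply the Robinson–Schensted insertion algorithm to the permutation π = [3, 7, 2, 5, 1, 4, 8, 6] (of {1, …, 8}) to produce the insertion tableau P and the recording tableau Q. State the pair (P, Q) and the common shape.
P = [1, 4, 6] / [2, 5, 8] / [3, 7];  Q = [1, 2, 7] / [3, 4, 8] / [5, 6];  common shape = (3, 3, 2)

Row-insert the values π_1, π_2, … into P one at a time, bumping the leftmost entry strictly greater than the inserted value down to the next row. The recording tableau Q records, in position (i, j), the step at which that cell was added to P.
  Insert 3 (step 1): P = [3];  Q = [1]
  Insert 7 (step 2): P = [3, 7];  Q = [1, 2]
  Insert 2 (step 3): P = [2, 7] / [3];  Q = [1, 2] / [3]
  Insert 5 (step 4): P = [2, 5] / [3, 7];  Q = [1, 2] / [3, 4]
  Insert 1 (step 5): P = [1, 5] / [2, 7] / [3];  Q = [1, 2] / [3, 4] / [5]
  Insert 4 (step 6): P = [1, 4] / [2, 5] / [3, 7];  Q = [1, 2] / [3, 4] / [5, 6]
  Insert 8 (step 7): P = [1, 4, 8] / [2, 5] / [3, 7];  Q = [1, 2, 7] / [3, 4] / [5, 6]
  Insert 6 (step 8): P = [1, 4, 6] / [2, 5, 8] / [3, 7];  Q = [1, 2, 7] / [3, 4, 8] / [5, 6]
Final shape: (3, 3, 2).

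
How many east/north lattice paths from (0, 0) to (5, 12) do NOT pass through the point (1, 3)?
Number of paths = 3328

Total paths from (0, 0) to (5, 12): C(17, 5) = 6188. Paths through (1, 3): (paths (0, 0) → (1, 3)) × (paths (1, 3) → (5, 12)) = C(4, 1) · C(13, 4) = 4 · 715 = 2860. Avoidance count = 6188 − 2860 = 3328.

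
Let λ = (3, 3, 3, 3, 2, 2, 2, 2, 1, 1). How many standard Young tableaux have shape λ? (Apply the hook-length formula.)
# SYT of shape (3, 3, 3, 3, 2, 2, 2, 2, 1, 1) = 32332300

Hook-length formula: f^λ = n! / Π hook(c), product over all cells c of the Young diagram. For λ = (3, 3, 3, 3, 2, 2, 2, 2, 1, 1), n = 22 boxes. Hook lengths by row (left-to-right, top-to-bottom): [12, 9, 4]; [11, 8, 3]; [10, 7, 2]; [9, 6, 1]; [7, 4]; [6, 3]; [5, 2]; [4, 1]; [2]; [1]. Product of hooks = 34764020121600. So f^λ = 22! / 34764020121600 = 1124000727777607680000 / 34764020121600 = 32332300.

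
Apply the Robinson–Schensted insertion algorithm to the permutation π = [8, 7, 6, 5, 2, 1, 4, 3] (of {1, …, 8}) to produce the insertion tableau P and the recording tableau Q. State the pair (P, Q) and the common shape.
P = [1, 3] / [2, 4] / [5] / [6] / [7] / [8];  Q = [1, 7] / [2, 8] / [3] / [4] / [5] / [6];  common shape = (2, 2, 1, 1, 1, 1)

Row-insert the values π_1, π_2, … into P one at a time, bumping the leftmost entry strictly greater than the inserted value down to the next row. The recording tableau Q records, in position (i, j), the step at which that cell was added to P.
  Insert 8 (step 1): P = [8];  Q = [1]
  Insert 7 (step 2): P = [7] / [8];  Q = [1] / [2]
  Insert 6 (step 3): P = [6] / [7] / [8];  Q = [1] / [2] / [3]
  Insert 5 (step 4): P = [5] / [6] / [7] / [8];  Q = [1] / [2] / [3] / [4]
  Insert 2 (step 5): P = [2] / [5] / [6] / [7] / [8];  Q = [1] / [2] / [3] / [4] / [5]
  Insert 1 (step 6): P = [1] / [2] / [5] / [6] / [7] / [8];  Q = [1] / [2] / [3] / [4] / [5] / [6]
  Insert 4 (step 7): P = [1, 4] / [2] / [5] / [6] / [7] / [8];  Q = [1, 7] / [2] / [3] / [4] / [5] / [6]
  Insert 3 (step 8): P = [1, 3] / [2, 4] / [5] / [6] / [7] / [8];  Q = [1, 7] / [2, 8] / [3] / [4] / [5] / [6]
Final shape: (2, 2, 1, 1, 1, 1).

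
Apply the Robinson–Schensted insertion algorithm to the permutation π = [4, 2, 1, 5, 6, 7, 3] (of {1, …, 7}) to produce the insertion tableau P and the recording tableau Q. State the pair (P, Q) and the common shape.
P = [1, 3, 6, 7] / [2, 5] / [4];  Q = [1, 4, 5, 6] / [2, 7] / [3];  common shape = (4, 2, 1)

Row-insert the values π_1, π_2, … into P one at a time, bumping the leftmost entry strictly greater than the inserted value down to the next row. The recording tableau Q records, in position (i, j), the step at which that cell was added to P.
  Insert 4 (step 1): P = [4];  Q = [1]
  Insert 2 (step 2): P = [2] / [4];  Q = [1] / [2]
  Insert 1 (step 3): P = [1] / [2] / [4];  Q = [1] / [2] / [3]
  Insert 5 (step 4): P = [1, 5] / [2] / [4];  Q = [1, 4] / [2] / [3]
  Insert 6 (step 5): P = [1, 5, 6] / [2] / [4];  Q = [1, 4, 5] / [2] / [3]
  Insert 7 (step 6): P = [1, 5, 6, 7] / [2] / [4];  Q = [1, 4, 5, 6] / [2] / [3]
  Insert 3 (step 7): P = [1, 3, 6, 7] / [2, 5] / [4];  Q = [1, 4, 5, 6] / [2, 7] / [3]
Final shape: (4, 2, 1).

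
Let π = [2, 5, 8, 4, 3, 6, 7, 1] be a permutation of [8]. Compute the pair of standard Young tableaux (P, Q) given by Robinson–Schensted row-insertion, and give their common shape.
P = [1, 3, 6, 7] / [2, 8] / [4] / [5];  Q = [1, 2, 3, 7] / [4, 6] / [5] / [8];  common shape = (4, 2, 1, 1)

Row-insert the values π_1, π_2, … into P one at a time, bumping the leftmost entry strictly greater than the inserted value down to the next row. The recording tableau Q records, in position (i, j), the step at which that cell was added to P.
  Insert 2 (step 1): P = [2];  Q = [1]
  Insert 5 (step 2): P = [2, 5];  Q = [1, 2]
  Insert 8 (step 3): P = [2, 5, 8];  Q = [1, 2, 3]
  Insert 4 (step 4): P = [2, 4, 8] / [5];  Q = [1, 2, 3] / [4]
  Insert 3 (step 5): P = [2, 3, 8] / [4] / [5];  Q = [1, 2, 3] / [4] / [5]
  Insert 6 (step 6): P = [2, 3, 6] / [4, 8] / [5];  Q = [1, 2, 3] / [4, 6] / [5]
  Insert 7 (step 7): P = [2, 3, 6, 7] / [4, 8] / [5];  Q = [1, 2, 3, 7] / [4, 6] / [5]
  Insert 1 (step 8): P = [1, 3, 6, 7] / [2, 8] / [4] / [5];  Q = [1, 2, 3, 7] / [4, 6] / [5] / [8]
Final shape: (4, 2, 1, 1).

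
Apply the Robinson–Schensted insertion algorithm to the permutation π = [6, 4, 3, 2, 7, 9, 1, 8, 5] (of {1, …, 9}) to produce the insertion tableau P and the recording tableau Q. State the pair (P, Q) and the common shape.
P = [1, 5, 8] / [2, 7] / [3, 9] / [4] / [6];  Q = [1, 5, 6] / [2, 8] / [3, 9] / [4] / [7];  common shape = (3, 2, 2, 1, 1)

Row-insert the values π_1, π_2, … into P one at a time, bumping the leftmost entry strictly greater than the inserted value down to the next row. The recording tableau Q records, in position (i, j), the step at which that cell was added to P.
  Insert 6 (step 1): P = [6];  Q = [1]
  Insert 4 (step 2): P = [4] / [6];  Q = [1] / [2]
  Insert 3 (step 3): P = [3] / [4] / [6];  Q = [1] / [2] / [3]
  Insert 2 (step 4): P = [2] / [3] / [4] / [6];  Q = [1] / [2] / [3] / [4]
  Insert 7 (step 5): P = [2, 7] / [3] / [4] / [6];  Q = [1, 5] / [2] / [3] / [4]
  Insert 9 (step 6): P = [2, 7, 9] / [3] / [4] / [6];  Q = [1, 5, 6] / [2] / [3] / [4]
  Insert 1 (step 7): P = [1, 7, 9] / [2] / [3] / [4] / [6];  Q = [1, 5, 6] / [2] / [3] / [4] / [7]
  Insert 8 (step 8): P = [1, 7, 8] / [2, 9] / [3] / [4] / [6];  Q = [1, 5, 6] / [2, 8] / [3] / [4] / [7]
  Insert 5 (step 9): P = [1, 5, 8] / [2, 7] / [3, 9] / [4] / [6];  Q = [1, 5, 6] / [2, 8] / [3, 9] / [4] / [7]
Final shape: (3, 2, 2, 1, 1).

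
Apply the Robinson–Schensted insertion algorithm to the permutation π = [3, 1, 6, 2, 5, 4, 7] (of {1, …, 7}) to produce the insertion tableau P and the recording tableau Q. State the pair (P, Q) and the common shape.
P = [1, 2, 4, 7] / [3, 5] / [6];  Q = [1, 3, 5, 7] / [2, 4] / [6];  common shape = (4, 2, 1)

Row-insert the values π_1, π_2, … into P one at a time, bumping the leftmost entry strictly greater than the inserted value down to the next row. The recording tableau Q records, in position (i, j), the step at which that cell was added to P.
  Insert 3 (step 1): P = [3];  Q = [1]
  Insert 1 (step 2): P = [1] / [3];  Q = [1] / [2]
  Insert 6 (step 3): P = [1, 6] / [3];  Q = [1, 3] / [2]
  Insert 2 (step 4): P = [1, 2] / [3, 6];  Q = [1, 3] / [2, 4]
  Insert 5 (step 5): P = [1, 2, 5] / [3, 6];  Q = [1, 3, 5] / [2, 4]
  Insert 4 (step 6): P = [1, 2, 4] / [3, 5] / [6];  Q = [1, 3, 5] / [2, 4] / [6]
  Insert 7 (step 7): P = [1, 2, 4, 7] / [3, 5] / [6];  Q = [1, 3, 5, 7] / [2, 4] / [6]
Final shape: (4, 2, 1).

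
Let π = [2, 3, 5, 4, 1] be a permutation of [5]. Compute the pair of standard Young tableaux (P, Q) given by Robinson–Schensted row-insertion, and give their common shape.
P = [1, 3, 4] / [2] / [5];  Q = [1, 2, 3] / [4] / [5];  common shape = (3, 1, 1)

Row-insert the values π_1, π_2, … into P one at a time, bumping the leftmost entry strictly greater than the inserted value down to the next row. The recording tableau Q records, in position (i, j), the step at which that cell was added to P.
  Insert 2 (step 1): P = [2];  Q = [1]
  Insert 3 (step 2): P = [2, 3];  Q = [1, 2]
  Insert 5 (step 3): P = [2, 3, 5];  Q = [1, 2, 3]
  Insert 4 (step 4): P = [2, 3, 4] / [5];  Q = [1, 2, 3] / [4]
  Insert 1 (step 5): P = [1, 3, 4] / [2] / [5];  Q = [1, 2, 3] / [4] / [5]
Final shape: (3, 1, 1).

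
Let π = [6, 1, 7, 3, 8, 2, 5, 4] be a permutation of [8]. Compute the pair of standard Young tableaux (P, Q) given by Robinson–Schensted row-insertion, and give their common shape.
P = [1, 2, 4] / [3, 5, 8] / [6, 7];  Q = [1, 3, 5] / [2, 4, 7] / [6, 8];  common shape = (3, 3, 2)

Row-insert the values π_1, π_2, … into P one at a time, bumping the leftmost entry strictly greater than the inserted value down to the next row. The recording tableau Q records, in position (i, j), the step at which that cell was added to P.
  Insert 6 (step 1): P = [6];  Q = [1]
  Insert 1 (step 2): P = [1] / [6];  Q = [1] / [2]
  Insert 7 (step 3): P = [1, 7] / [6];  Q = [1, 3] / [2]
  Insert 3 (step 4): P = [1, 3] / [6, 7];  Q = [1, 3] / [2, 4]
  Insert 8 (step 5): P = [1, 3, 8] / [6, 7];  Q = [1, 3, 5] / [2, 4]
  Insert 2 (step 6): P = [1, 2, 8] / [3, 7] / [6];  Q = [1, 3, 5] / [2, 4] / [6]
  Insert 5 (step 7): P = [1, 2, 5] / [3, 7, 8] / [6];  Q = [1, 3, 5] / [2, 4, 7] / [6]
  Insert 4 (step 8): P = [1, 2, 4] / [3, 5, 8] / [6, 7];  Q = [1, 3, 5] / [2, 4, 7] / [6, 8]
Final shape: (3, 3, 2).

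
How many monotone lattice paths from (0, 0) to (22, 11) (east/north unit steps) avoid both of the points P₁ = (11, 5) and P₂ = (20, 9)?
Number of paths = 98127042

Inclusion–exclusion. Total paths: C(33, 22) = 193536720. Through P₁: C(16, 11)·C(17, 11) = 54058368. Through P₂: C(29, 20)·C(4, 2) = 60090030. Since P₁ is strictly southwest of P₂, a monotone path through both must visit P₁ then P₂; paths through both = C(16, 11)·C(13, 9)·C(4, 2) = 18738720. Avoid both = 193536720 − 54058368 − 60090030 + 18738720 = 98127042.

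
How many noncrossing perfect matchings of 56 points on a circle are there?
C_28 = 263747951750360

These noncrossing handshakes are counted by the Catalan number C_n = (1/(n + 1)) · C(2n, n). For n = 28: C_28 = (1/29) · C(56, 28) = 7648690600760440/29 = 263747951750360.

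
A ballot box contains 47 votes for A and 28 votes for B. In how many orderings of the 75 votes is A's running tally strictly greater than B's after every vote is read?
Strict-lead orderings = 79706857775188636496

Total orderings of the 75 votes with 47 for A: C(75, 47) = 314632333323113038800. By the Bertrand ballot formula (Cycle Lemma / reflection principle), the number of orderings in which A is strictly ahead of B throughout is (p − q)/(p + q) · C(p + q, p) = (47 − 28)/(47 + 28) · 314632333323113038800 = 79706857775188636496.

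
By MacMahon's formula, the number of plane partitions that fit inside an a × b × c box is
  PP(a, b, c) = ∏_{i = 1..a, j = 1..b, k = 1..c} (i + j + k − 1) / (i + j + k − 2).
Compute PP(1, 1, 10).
PP(1, 1, 10) = 11

Evaluate the triple product over i = 1..1, j = 1..1, k = 1..10. The factors are (2/1) · (3/2) · (4/3) · (5/4) · (6/5) · (7/6) · (8/7) · (9/8) · … (10 factors total). The numerators and denominators telescope so the product is an integer; carrying out the multiplication exactly gives PP(1, 1, 10) = 11.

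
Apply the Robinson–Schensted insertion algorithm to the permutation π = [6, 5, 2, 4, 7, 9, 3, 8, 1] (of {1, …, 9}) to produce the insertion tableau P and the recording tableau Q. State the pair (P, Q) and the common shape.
P = [1, 3, 7, 8] / [2, 9] / [4] / [5] / [6];  Q = [1, 4, 5, 6] / [2, 8] / [3] / [7] / [9];  common shape = (4, 2, 1, 1, 1)

Row-insert the values π_1, π_2, … into P one at a time, bumping the leftmost entry strictly greater than the inserted value down to the next row. The recording tableau Q records, in position (i, j), the step at which that cell was added to P.
  Insert 6 (step 1): P = [6];  Q = [1]
  Insert 5 (step 2): P = [5] / [6];  Q = [1] / [2]
  Insert 2 (step 3): P = [2] / [5] / [6];  Q = [1] / [2] / [3]
  Insert 4 (step 4): P = [2, 4] / [5] / [6];  Q = [1, 4] / [2] / [3]
  Insert 7 (step 5): P = [2, 4, 7] / [5] / [6];  Q = [1, 4, 5] / [2] / [3]
  Insert 9 (step 6): P = [2, 4, 7, 9] / [5] / [6];  Q = [1, 4, 5, 6] / [2] / [3]
  Insert 3 (step 7): P = [2, 3, 7, 9] / [4] / [5] / [6];  Q = [1, 4, 5, 6] / [2] / [3] / [7]
  Insert 8 (step 8): P = [2, 3, 7, 8] / [4, 9] / [5] / [6];  Q = [1, 4, 5, 6] / [2, 8] / [3] / [7]
  Insert 1 (step 9): P = [1, 3, 7, 8] / [2, 9] / [4] / [5] / [6];  Q = [1, 4, 5, 6] / [2, 8] / [3] / [7] / [9]
Final shape: (4, 2, 1, 1, 1).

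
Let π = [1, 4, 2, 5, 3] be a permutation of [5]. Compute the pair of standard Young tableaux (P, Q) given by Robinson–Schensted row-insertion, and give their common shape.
P = [1, 2, 3] / [4, 5];  Q = [1, 2, 4] / [3, 5];  common shape = (3, 2)

Row-insert the values π_1, π_2, … into P one at a time, bumping the leftmost entry strictly greater than the inserted value down to the next row. The recording tableau Q records, in position (i, j), the step at which that cell was added to P.
  Insert 1 (step 1): P = [1];  Q = [1]
  Insert 4 (step 2): P = [1, 4];  Q = [1, 2]
  Insert 2 (step 3): P = [1, 2] / [4];  Q = [1, 2] / [3]
  Insert 5 (step 4): P = [1, 2, 5] / [4];  Q = [1, 2, 4] / [3]
  Insert 3 (step 5): P = [1, 2, 3] / [4, 5];  Q = [1, 2, 4] / [3, 5]
Final shape: (3, 2).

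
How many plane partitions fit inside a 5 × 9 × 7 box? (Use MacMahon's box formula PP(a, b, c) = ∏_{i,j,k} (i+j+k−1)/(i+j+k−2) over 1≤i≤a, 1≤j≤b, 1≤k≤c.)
PP(5, 9, 7) = 2424984388825856

Evaluate the triple product over i = 1..5, j = 1..9, k = 1..7. The factors are (2/1) · (3/2) · (4/3) · (5/4) · (6/5) · (7/6) · (8/7) · (3/2) · … (315 factors total). The numerators and denominators telescope so the product is an integer; carrying out the multiplication exactly gives PP(5, 9, 7) = 2424984388825856.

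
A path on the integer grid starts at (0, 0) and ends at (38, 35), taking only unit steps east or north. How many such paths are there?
Number of paths = 827114477843191362552

A monotone lattice path from (0, 0) to (38, 35) consists of 38 east steps and 35 north steps in some order, so it is determined by which 38 of the 73 steps are east. The count is C(73, 38) = 827114477843191362552.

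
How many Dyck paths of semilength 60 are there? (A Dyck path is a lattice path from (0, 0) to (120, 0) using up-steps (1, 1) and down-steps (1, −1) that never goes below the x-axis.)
C_60 = 1583850964596120042686772779038896

These Dyck paths are counted by the Catalan number C_n = (1/(n + 1)) · C(2n, n). For n = 60: C_60 = (1/61) · C(120, 60) = 96614908840363322603893139521372656/61 = 1583850964596120042686772779038896.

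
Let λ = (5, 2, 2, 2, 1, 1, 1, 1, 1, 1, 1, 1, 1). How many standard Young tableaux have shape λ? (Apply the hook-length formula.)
# SYT of shape (5, 2, 2, 2, 1, 1, 1, 1, 1, 1, 1, 1, 1) = 912000

Hook-length formula: f^λ = n! / Π hook(c), product over all cells c of the Young diagram. For λ = (5, 2, 2, 2, 1, 1, 1, 1, 1, 1, 1, 1, 1), n = 20 boxes. Hook lengths by row (left-to-right, top-to-bottom): [17, 7, 3, 2, 1]; [13, 3]; [12, 2]; [11, 1]; [9]; [8]; [7]; [6]; [5]; [4]; [3]; [2]; [1]. Product of hooks = 2667655710720. So f^λ = 20! / 2667655710720 = 2432902008176640000 / 2667655710720 = 912000.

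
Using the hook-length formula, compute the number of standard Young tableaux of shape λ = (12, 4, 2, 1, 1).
# SYT of shape (12, 4, 2, 1, 1) = 5886675

Hook-length formula: f^λ = n! / Π hook(c), product over all cells c of the Young diagram. For λ = (12, 4, 2, 1, 1), n = 20 boxes. Hook lengths by row (left-to-right, top-to-bottom): [16, 13, 11, 10, 8, 7, 6, 5, 4, 3, 2, 1]; [7, 4, 2, 1]; [4, 1]; [2]; [1]. Product of hooks = 413289676800. So f^λ = 20! / 413289676800 = 2432902008176640000 / 413289676800 = 5886675.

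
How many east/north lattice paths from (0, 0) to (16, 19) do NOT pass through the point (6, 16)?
Number of paths = 4038589632

Total paths from (0, 0) to (16, 19): C(35, 16) = 4059928950. Paths through (6, 16): (paths (0, 0) → (6, 16)) × (paths (6, 16) → (16, 19)) = C(22, 6) · C(13, 10) = 74613 · 286 = 21339318. Avoidance count = 4059928950 − 21339318 = 4038589632.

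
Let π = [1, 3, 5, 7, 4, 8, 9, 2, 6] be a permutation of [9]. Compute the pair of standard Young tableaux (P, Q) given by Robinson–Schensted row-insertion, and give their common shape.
P = [1, 2, 4, 6, 8, 9] / [3, 7] / [5];  Q = [1, 2, 3, 4, 6, 7] / [5, 9] / [8];  common shape = (6, 2, 1)

Row-insert the values π_1, π_2, … into P one at a time, bumping the leftmost entry strictly greater than the inserted value down to the next row. The recording tableau Q records, in position (i, j), the step at which that cell was added to P.
  Insert 1 (step 1): P = [1];  Q = [1]
  Insert 3 (step 2): P = [1, 3];  Q = [1, 2]
  Insert 5 (step 3): P = [1, 3, 5];  Q = [1, 2, 3]
  Insert 7 (step 4): P = [1, 3, 5, 7];  Q = [1, 2, 3, 4]
  Insert 4 (step 5): P = [1, 3, 4, 7] / [5];  Q = [1, 2, 3, 4] / [5]
  Insert 8 (step 6): P = [1, 3, 4, 7, 8] / [5];  Q = [1, 2, 3, 4, 6] / [5]
  Insert 9 (step 7): P = [1, 3, 4, 7, 8, 9] / [5];  Q = [1, 2, 3, 4, 6, 7] / [5]
  Insert 2 (step 8): P = [1, 2, 4, 7, 8, 9] / [3] / [5];  Q = [1, 2, 3, 4, 6, 7] / [5] / [8]
  Insert 6 (step 9): P = [1, 2, 4, 6, 8, 9] / [3, 7] / [5];  Q = [1, 2, 3, 4, 6, 7] / [5, 9] / [8]
Final shape: (6, 2, 1).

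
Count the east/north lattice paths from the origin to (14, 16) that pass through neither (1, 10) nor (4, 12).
Number of paths = 143412513

Inclusion–exclusion. Total paths: C(30, 14) = 145422675. Through P₁: C(11, 1)·C(19, 13) = 298452. Through P₂: C(16, 4)·C(14, 10) = 1821820. Since P₁ is strictly southwest of P₂, a monotone path through both must visit P₁ then P₂; paths through both = C(11, 1)·C(5, 3)·C(14, 10) = 110110. Avoid both = 145422675 − 298452 − 1821820 + 110110 = 143412513.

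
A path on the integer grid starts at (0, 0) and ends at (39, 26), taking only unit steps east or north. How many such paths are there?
Number of paths = 1002596421878664480

A monotone lattice path from (0, 0) to (39, 26) consists of 39 east steps and 26 north steps in some order, so it is determined by which 39 of the 65 steps are east. The count is C(65, 39) = 1002596421878664480.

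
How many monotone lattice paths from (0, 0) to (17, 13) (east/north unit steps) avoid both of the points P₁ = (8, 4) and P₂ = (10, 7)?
Number of paths = 70814382

Inclusion–exclusion. Total paths: C(30, 17) = 119759850. Through P₁: C(12, 8)·C(18, 9) = 24066900. Through P₂: C(17, 10)·C(13, 7) = 33372768. Since P₁ is strictly southwest of P₂, a monotone path through both must visit P₁ then P₂; paths through both = C(12, 8)·C(5, 2)·C(13, 7) = 8494200. Avoid both = 119759850 − 24066900 − 33372768 + 8494200 = 70814382.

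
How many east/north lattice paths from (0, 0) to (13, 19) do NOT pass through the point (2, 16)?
Number of paths = 347317908

Total paths from (0, 0) to (13, 19): C(32, 13) = 347373600. Paths through (2, 16): (paths (0, 0) → (2, 16)) × (paths (2, 16) → (13, 19)) = C(18, 2) · C(14, 11) = 153 · 364 = 55692. Avoidance count = 347373600 − 55692 = 347317908.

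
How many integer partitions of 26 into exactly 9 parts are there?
p(26, 9 parts) = 252

Partitions of n into exactly k parts are in bijection with partitions of n − k into at most k parts (subtract 1 from each part). So p(26, exactly 9) = p(17, parts ≤ 9). Computing via the recurrence p(m, j) = p(m, j−1) + p(m−j, j) gives 252.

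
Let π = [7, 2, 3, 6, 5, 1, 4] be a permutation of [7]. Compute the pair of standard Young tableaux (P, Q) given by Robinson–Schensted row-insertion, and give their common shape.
P = [1, 3, 4] / [2, 5] / [6] / [7];  Q = [1, 3, 4] / [2, 7] / [5] / [6];  common shape = (3, 2, 1, 1)

Row-insert the values π_1, π_2, … into P one at a time, bumping the leftmost entry strictly greater than the inserted value down to the next row. The recording tableau Q records, in position (i, j), the step at which that cell was added to P.
  Insert 7 (step 1): P = [7];  Q = [1]
  Insert 2 (step 2): P = [2] / [7];  Q = [1] / [2]
  Insert 3 (step 3): P = [2, 3] / [7];  Q = [1, 3] / [2]
  Insert 6 (step 4): P = [2, 3, 6] / [7];  Q = [1, 3, 4] / [2]
  Insert 5 (step 5): P = [2, 3, 5] / [6] / [7];  Q = [1, 3, 4] / [2] / [5]
  Insert 1 (step 6): P = [1, 3, 5] / [2] / [6] / [7];  Q = [1, 3, 4] / [2] / [5] / [6]
  Insert 4 (step 7): P = [1, 3, 4] / [2, 5] / [6] / [7];  Q = [1, 3, 4] / [2, 7] / [5] / [6]
Final shape: (3, 2, 1, 1).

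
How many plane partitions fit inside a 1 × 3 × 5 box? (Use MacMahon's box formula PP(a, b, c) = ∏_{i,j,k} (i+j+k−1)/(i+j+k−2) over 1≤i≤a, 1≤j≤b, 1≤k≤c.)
PP(1, 3, 5) = 56

Evaluate the triple product over i = 1..1, j = 1..3, k = 1..5. The factors are (2/1) · (3/2) · (4/3) · (5/4) · (6/5) · (3/2) · (4/3) · (5/4) · … (15 factors total). The numerators and denominators telescope so the product is an integer; carrying out the multiplication exactly gives PP(1, 3, 5) = 56.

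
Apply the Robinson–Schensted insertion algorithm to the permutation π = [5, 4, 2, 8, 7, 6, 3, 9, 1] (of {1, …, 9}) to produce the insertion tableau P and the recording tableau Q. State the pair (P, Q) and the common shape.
P = [1, 3, 9] / [2, 6] / [4, 7] / [5] / [8];  Q = [1, 4, 8] / [2, 5] / [3, 6] / [7] / [9];  common shape = (3, 2, 2, 1, 1)

Row-insert the values π_1, π_2, … into P one at a time, bumping the leftmost entry strictly greater than the inserted value down to the next row. The recording tableau Q records, in position (i, j), the step at which that cell was added to P.
  Insert 5 (step 1): P = [5];  Q = [1]
  Insert 4 (step 2): P = [4] / [5];  Q = [1] / [2]
  Insert 2 (step 3): P = [2] / [4] / [5];  Q = [1] / [2] / [3]
  Insert 8 (step 4): P = [2, 8] / [4] / [5];  Q = [1, 4] / [2] / [3]
  Insert 7 (step 5): P = [2, 7] / [4, 8] / [5];  Q = [1, 4] / [2, 5] / [3]
  Insert 6 (step 6): P = [2, 6] / [4, 7] / [5, 8];  Q = [1, 4] / [2, 5] / [3, 6]
  Insert 3 (step 7): P = [2, 3] / [4, 6] / [5, 7] / [8];  Q = [1, 4] / [2, 5] / [3, 6] / [7]
  Insert 9 (step 8): P = [2, 3, 9] / [4, 6] / [5, 7] / [8];  Q = [1, 4, 8] / [2, 5] / [3, 6] / [7]
  Insert 1 (step 9): P = [1, 3, 9] / [2, 6] / [4, 7] / [5] / [8];  Q = [1, 4, 8] / [2, 5] / [3, 6] / [7] / [9]
Final shape: (3, 2, 2, 1, 1).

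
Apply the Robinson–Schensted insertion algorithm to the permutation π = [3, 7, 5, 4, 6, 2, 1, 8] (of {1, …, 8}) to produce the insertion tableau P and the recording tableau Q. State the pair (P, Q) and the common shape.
P = [1, 4, 6, 8] / [2] / [3] / [5] / [7];  Q = [1, 2, 5, 8] / [3] / [4] / [6] / [7];  common shape = (4, 1, 1, 1, 1)

Row-insert the values π_1, π_2, … into P one at a time, bumping the leftmost entry strictly greater than the inserted value down to the next row. The recording tableau Q records, in position (i, j), the step at which that cell was added to P.
  Insert 3 (step 1): P = [3];  Q = [1]
  Insert 7 (step 2): P = [3, 7];  Q = [1, 2]
  Insert 5 (step 3): P = [3, 5] / [7];  Q = [1, 2] / [3]
  Insert 4 (step 4): P = [3, 4] / [5] / [7];  Q = [1, 2] / [3] / [4]
  Insert 6 (step 5): P = [3, 4, 6] / [5] / [7];  Q = [1, 2, 5] / [3] / [4]
  Insert 2 (step 6): P = [2, 4, 6] / [3] / [5] / [7];  Q = [1, 2, 5] / [3] / [4] / [6]
  Insert 1 (step 7): P = [1, 4, 6] / [2] / [3] / [5] / [7];  Q = [1, 2, 5] / [3] / [4] / [6] / [7]
  Insert 8 (step 8): P = [1, 4, 6, 8] / [2] / [3] / [5] / [7];  Q = [1, 2, 5, 8] / [3] / [4] / [6] / [7]
Final shape: (4, 1, 1, 1, 1).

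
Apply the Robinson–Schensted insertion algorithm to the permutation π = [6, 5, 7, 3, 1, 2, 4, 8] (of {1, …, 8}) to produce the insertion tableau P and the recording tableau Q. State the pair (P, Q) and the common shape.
P = [1, 2, 4, 8] / [3, 7] / [5] / [6];  Q = [1, 3, 7, 8] / [2, 6] / [4] / [5];  common shape = (4, 2, 1, 1)

Row-insert the values π_1, π_2, … into P one at a time, bumping the leftmost entry strictly greater than the inserted value down to the next row. The recording tableau Q records, in position (i, j), the step at which that cell was added to P.
  Insert 6 (step 1): P = [6];  Q = [1]
  Insert 5 (step 2): P = [5] / [6];  Q = [1] / [2]
  Insert 7 (step 3): P = [5, 7] / [6];  Q = [1, 3] / [2]
  Insert 3 (step 4): P = [3, 7] / [5] / [6];  Q = [1, 3] / [2] / [4]
  Insert 1 (step 5): P = [1, 7] / [3] / [5] / [6];  Q = [1, 3] / [2] / [4] / [5]
  Insert 2 (step 6): P = [1, 2] / [3, 7] / [5] / [6];  Q = [1, 3] / [2, 6] / [4] / [5]
  Insert 4 (step 7): P = [1, 2, 4] / [3, 7] / [5] / [6];  Q = [1, 3, 7] / [2, 6] / [4] / [5]
  Insert 8 (step 8): P = [1, 2, 4, 8] / [3, 7] / [5] / [6];  Q = [1, 3, 7, 8] / [2, 6] / [4] / [5]
Final shape: (4, 2, 1, 1).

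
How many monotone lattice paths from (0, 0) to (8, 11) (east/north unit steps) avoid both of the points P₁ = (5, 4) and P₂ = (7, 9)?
Number of paths = 34080

Inclusion–exclusion. Total paths: C(19, 8) = 75582. Through P₁: C(9, 5)·C(10, 3) = 15120. Through P₂: C(16, 7)·C(3, 1) = 34320. Since P₁ is strictly southwest of P₂, a monotone path through both must visit P₁ then P₂; paths through both = C(9, 5)·C(7, 2)·C(3, 1) = 7938. Avoid both = 75582 − 15120 − 34320 + 7938 = 34080.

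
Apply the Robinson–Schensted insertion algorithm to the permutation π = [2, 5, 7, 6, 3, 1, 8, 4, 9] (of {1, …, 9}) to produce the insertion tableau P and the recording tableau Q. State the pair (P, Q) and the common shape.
P = [1, 3, 4, 8, 9] / [2, 6] / [5] / [7];  Q = [1, 2, 3, 7, 9] / [4, 8] / [5] / [6];  common shape = (5, 2, 1, 1)

Row-insert the values π_1, π_2, … into P one at a time, bumping the leftmost entry strictly greater than the inserted value down to the next row. The recording tableau Q records, in position (i, j), the step at which that cell was added to P.
  Insert 2 (step 1): P = [2];  Q = [1]
  Insert 5 (step 2): P = [2, 5];  Q = [1, 2]
  Insert 7 (step 3): P = [2, 5, 7];  Q = [1, 2, 3]
  Insert 6 (step 4): P = [2, 5, 6] / [7];  Q = [1, 2, 3] / [4]
  Insert 3 (step 5): P = [2, 3, 6] / [5] / [7];  Q = [1, 2, 3] / [4] / [5]
  Insert 1 (step 6): P = [1, 3, 6] / [2] / [5] / [7];  Q = [1, 2, 3] / [4] / [5] / [6]
  Insert 8 (step 7): P = [1, 3, 6, 8] / [2] / [5] / [7];  Q = [1, 2, 3, 7] / [4] / [5] / [6]
  Insert 4 (step 8): P = [1, 3, 4, 8] / [2, 6] / [5] / [7];  Q = [1, 2, 3, 7] / [4, 8] / [5] / [6]
  Insert 9 (step 9): P = [1, 3, 4, 8, 9] / [2, 6] / [5] / [7];  Q = [1, 2, 3, 7, 9] / [4, 8] / [5] / [6]
Final shape: (5, 2, 1, 1).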